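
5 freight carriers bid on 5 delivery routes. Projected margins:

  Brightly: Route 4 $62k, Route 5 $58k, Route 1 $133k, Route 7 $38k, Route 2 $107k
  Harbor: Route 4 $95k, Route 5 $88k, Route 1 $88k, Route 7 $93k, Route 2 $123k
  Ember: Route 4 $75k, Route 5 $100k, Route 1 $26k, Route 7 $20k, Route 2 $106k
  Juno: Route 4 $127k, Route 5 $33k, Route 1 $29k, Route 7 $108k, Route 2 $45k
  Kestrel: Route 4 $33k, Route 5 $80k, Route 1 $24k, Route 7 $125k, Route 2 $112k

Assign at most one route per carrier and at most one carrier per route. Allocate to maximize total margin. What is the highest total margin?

Maximum total: $608k

Optimal: Brightly→Route 1 ($133k), Harbor→Route 2 ($123k), Ember→Route 5 ($100k), Juno→Route 4 ($127k), Kestrel→Route 7 ($125k) — total 133+123+100+127+125 = $608k.
Checked against all permutations: $608k is optimal.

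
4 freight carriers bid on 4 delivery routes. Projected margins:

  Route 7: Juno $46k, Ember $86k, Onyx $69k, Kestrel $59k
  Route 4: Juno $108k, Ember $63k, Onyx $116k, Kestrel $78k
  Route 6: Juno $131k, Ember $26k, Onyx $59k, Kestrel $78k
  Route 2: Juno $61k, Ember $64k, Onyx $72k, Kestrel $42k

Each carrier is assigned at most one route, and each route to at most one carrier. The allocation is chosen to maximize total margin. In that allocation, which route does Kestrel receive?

Optimal: Juno→Route 6 ($131k), Ember→Route 7 ($86k), Onyx→Route 4 ($116k), Kestrel→Route 2 ($42k) — total 131+86+116+42 = $375k.
Kestrel's own top route is Route 4 ($78k), but forcing Kestrel→Route 4 and reassigning the rest optimally gives only $367k — worse by 8.

Kestrel receives Route 2.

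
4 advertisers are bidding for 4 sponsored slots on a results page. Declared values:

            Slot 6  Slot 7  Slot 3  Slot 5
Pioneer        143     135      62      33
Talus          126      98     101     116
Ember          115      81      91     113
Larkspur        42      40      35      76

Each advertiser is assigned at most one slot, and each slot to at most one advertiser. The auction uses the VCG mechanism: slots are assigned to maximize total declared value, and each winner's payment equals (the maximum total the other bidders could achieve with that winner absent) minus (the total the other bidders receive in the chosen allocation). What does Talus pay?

Talus pays $24.

Efficient allocation: Pioneer→Slot 7 ($135), Talus→Slot 6 ($126), Ember→Slot 3 ($91), Larkspur→Slot 5 ($76); total welfare W = $428.
Talus receives Slot 6 at value $126, so the others get W − 126 = $302.
Without Talus: best allocation of the remaining 3 bidders over all 4 slots is Pioneer→Slot 7 ($135), Ember→Slot 6 ($115), Larkspur→Slot 5 ($76), total $326.
VCG payment = (others' best without Talus) − (others' welfare with Talus) = 326 − 302 = $24.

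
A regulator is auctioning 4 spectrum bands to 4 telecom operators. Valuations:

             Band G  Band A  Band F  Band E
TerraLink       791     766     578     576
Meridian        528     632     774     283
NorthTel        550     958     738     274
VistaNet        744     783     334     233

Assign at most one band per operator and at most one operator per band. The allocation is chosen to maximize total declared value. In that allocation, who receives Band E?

TerraLink receives Band E.

Optimal: TerraLink→Band E ($576M), Meridian→Band F ($774M), NorthTel→Band A ($958M), VistaNet→Band G ($744M) — total 576+774+958+744 = $3052M.
Row-greedy (each operator in turn takes its best remaining band) gives $2756M, worse by 296.
Swapping NorthTel↔Meridian (NorthTel→Band F $738M, Meridian→Band A $632M) loses 362.
TerraLink's own top band is Band G ($791M), but forcing TerraLink→Band G and reassigning the rest optimally gives only $2756M — worse by 296.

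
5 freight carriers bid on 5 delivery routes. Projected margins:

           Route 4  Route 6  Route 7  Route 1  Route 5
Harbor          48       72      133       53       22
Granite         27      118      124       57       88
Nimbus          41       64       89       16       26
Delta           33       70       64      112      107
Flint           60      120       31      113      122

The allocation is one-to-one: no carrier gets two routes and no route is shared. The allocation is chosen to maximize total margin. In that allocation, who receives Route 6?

This is a one-to-one assignment (maximum-weight bipartite matching).
Optimal: Harbor→Route 7 ($133k), Granite→Route 6 ($118k), Nimbus→Route 4 ($41k), Delta→Route 1 ($112k), Flint→Route 5 ($122k) — total 133+118+41+112+122 = $526k.
Column-greedy (each route in turn goes to its best remaining carrier) gives $449k, worse by 77.
Next-best assignment: Harbor→Route 7, Granite→Route 6, Nimbus→Route 4, Delta→Route 5, Flint→Route 1 = $512k.
Swapping Granite↔Nimbus (Granite→Route 4 $27k, Nimbus→Route 6 $64k) loses 68.
Granite's own top route is Route 7 ($124k), but forcing Granite→Route 7 and reassigning the rest optimally gives only $471k — worse by 55.

Granite receives Route 6.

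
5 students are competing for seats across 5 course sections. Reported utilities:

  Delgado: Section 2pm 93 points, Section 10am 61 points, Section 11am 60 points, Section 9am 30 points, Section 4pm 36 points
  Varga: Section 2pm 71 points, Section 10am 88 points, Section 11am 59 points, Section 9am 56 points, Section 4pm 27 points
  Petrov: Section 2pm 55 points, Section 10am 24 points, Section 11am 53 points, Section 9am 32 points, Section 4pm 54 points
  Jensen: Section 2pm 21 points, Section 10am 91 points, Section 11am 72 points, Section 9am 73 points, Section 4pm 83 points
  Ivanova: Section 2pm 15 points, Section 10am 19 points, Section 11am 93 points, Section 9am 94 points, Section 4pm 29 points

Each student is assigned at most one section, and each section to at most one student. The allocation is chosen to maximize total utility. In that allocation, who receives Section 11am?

Optimal: Delgado→Section 2pm (93 points), Varga→Section 10am (88 points), Petrov→Section 11am (53 points), Jensen→Section 4pm (83 points), Ivanova→Section 9am (94 points) — total 93+88+53+83+94 = 411 points.
Row-greedy (each student in turn takes its best remaining section) gives 401 points, worse by 10.
No other one-to-one assignment exceeds 411 points.
Petrov's own top section is Section 2pm (55 points), but forcing Petrov→Section 2pm and reassigning the rest optimally gives only 380 points — worse by 31.

Petrov receives Section 11am.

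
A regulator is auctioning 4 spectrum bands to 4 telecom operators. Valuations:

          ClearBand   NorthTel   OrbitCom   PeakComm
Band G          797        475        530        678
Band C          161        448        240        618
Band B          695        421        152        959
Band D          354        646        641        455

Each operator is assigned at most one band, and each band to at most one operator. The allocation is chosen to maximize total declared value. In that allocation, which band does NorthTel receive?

Optimal: ClearBand→Band G ($797M), NorthTel→Band C ($448M), OrbitCom→Band D ($641M), PeakComm→Band B ($959M) — total 797+448+641+959 = $2845M.
Max-entry greedy (repeatedly take the single best remaining cell) gives $2642M, worse by 203.
Next-best assignment: ClearBand→Band G, NorthTel→Band D, OrbitCom→Band C, PeakComm→Band B = $2642M.
Swapping PeakComm↔NorthTel (PeakComm→Band C $618M, NorthTel→Band B $421M) loses 368.
NorthTel's own top band is Band D ($646M), but forcing NorthTel→Band D and reassigning the rest optimally gives only $2642M — worse by 203.

NorthTel receives Band C.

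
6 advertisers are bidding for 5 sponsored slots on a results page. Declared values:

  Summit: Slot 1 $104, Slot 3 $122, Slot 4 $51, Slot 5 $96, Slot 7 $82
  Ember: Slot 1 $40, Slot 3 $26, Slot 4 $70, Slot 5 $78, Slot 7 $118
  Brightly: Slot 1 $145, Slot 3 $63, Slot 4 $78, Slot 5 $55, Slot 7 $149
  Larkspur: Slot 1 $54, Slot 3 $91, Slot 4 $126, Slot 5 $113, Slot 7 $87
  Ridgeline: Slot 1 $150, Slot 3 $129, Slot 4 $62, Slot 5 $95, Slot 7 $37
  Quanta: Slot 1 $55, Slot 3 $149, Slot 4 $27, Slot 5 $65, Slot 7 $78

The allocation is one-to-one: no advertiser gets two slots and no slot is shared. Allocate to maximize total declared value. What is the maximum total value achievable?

Optimal: Ridgeline→Slot 1 ($150), Quanta→Slot 3 ($149), Larkspur→Slot 4 ($126), Summit→Slot 5 ($96), Brightly→Slot 7 ($149) — total 150+149+126+96+149 = $670.
Row-greedy (each advertiser in turn takes its best remaining slot) gives $606, worse by 64.
Next-best assignment: Ridgeline→Slot 1, Quanta→Slot 3, Larkspur→Slot 4, Ember→Slot 5, Brightly→Slot 7 = $652.
No other one-to-one assignment exceeds $670.

Max total: $670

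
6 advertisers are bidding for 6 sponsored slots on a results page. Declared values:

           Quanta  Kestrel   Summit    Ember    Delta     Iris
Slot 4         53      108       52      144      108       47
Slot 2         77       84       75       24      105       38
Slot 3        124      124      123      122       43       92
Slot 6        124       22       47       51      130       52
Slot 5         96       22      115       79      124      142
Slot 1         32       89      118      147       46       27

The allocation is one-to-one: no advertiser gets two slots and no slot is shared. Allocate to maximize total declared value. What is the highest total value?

Optimal: Quanta→Slot 6 ($124), Kestrel→Slot 3 ($124), Summit→Slot 1 ($118), Ember→Slot 4 ($144), Delta→Slot 2 ($105), Iris→Slot 5 ($142) — total 124+124+118+144+105+142 = $757.
Column-greedy (each slot in turn goes to its best remaining advertiser) gives $629, worse by 128.
Next-best assignment: Quanta→Slot 6, Kestrel→Slot 4, Summit→Slot 3, Ember→Slot 1, Delta→Slot 2, Iris→Slot 5 = $749.

Maximum total: $757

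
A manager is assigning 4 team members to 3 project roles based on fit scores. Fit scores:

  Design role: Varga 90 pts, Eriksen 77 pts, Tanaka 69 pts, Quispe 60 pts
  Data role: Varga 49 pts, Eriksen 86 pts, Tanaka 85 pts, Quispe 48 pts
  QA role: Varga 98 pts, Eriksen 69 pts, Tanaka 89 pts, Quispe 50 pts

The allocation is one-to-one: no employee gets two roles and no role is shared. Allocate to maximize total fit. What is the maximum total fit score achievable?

Maximum total: 265 pts

This is a one-to-one assignment (maximum-weight bipartite matching).
Optimal: Varga→Design role (90 pts), Eriksen→Data role (86 pts), Tanaka→QA role (89 pts) — total 90+86+89 = 265 pts.
Next-best assignment: Eriksen→Design role, Tanaka→Data role, Varga→QA role = 260 pts.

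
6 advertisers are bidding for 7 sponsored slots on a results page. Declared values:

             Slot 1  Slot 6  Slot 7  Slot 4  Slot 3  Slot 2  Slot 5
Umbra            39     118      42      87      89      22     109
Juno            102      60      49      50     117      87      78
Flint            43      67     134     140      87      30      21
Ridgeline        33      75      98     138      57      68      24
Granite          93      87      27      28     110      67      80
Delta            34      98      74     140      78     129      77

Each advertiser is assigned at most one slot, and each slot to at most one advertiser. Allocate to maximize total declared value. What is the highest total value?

This is a one-to-one assignment (maximum-weight bipartite matching).
Optimal: Umbra→Slot 6 ($118), Juno→Slot 1 ($102), Flint→Slot 7 ($134), Ridgeline→Slot 4 ($138), Granite→Slot 3 ($110), Delta→Slot 2 ($129) — total 118+102+134+138+110+129 = $731.
Row-greedy (each advertiser in turn takes its best remaining slot) gives $695, worse by 36.
No other one-to-one assignment exceeds $731.

Maximum total: $731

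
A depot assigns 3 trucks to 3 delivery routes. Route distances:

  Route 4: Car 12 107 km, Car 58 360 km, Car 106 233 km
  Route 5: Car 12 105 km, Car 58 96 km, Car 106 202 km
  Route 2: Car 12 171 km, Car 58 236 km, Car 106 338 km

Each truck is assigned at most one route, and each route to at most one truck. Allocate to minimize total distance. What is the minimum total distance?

Min total: 500 km

Optimal: Car 12→Route 2 (171 km), Car 58→Route 5 (96 km), Car 106→Route 4 (233 km) — total 171+96+233 = 500 km.
Row-greedy (each truck in turn takes its cheapest remaining route) gives 574 km, worse by 74.
Checked against all permutations: 500 km is optimal.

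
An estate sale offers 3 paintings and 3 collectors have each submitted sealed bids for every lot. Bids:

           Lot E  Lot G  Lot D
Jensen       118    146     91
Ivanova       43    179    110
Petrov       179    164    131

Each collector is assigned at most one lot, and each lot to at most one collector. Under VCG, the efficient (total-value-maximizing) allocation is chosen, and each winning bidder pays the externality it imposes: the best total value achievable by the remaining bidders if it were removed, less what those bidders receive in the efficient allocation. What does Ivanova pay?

Efficient allocation: Jensen→Lot D ($91), Ivanova→Lot G ($179), Petrov→Lot E ($179); total welfare W = $449.
Ivanova receives Lot G at value $179, so the others get W − 179 = $270.
Without Ivanova: best allocation of the remaining 2 bidders over all 3 lots is Jensen→Lot G ($146), Petrov→Lot E ($179), total $325.
VCG payment = (others' best without Ivanova) − (others' welfare with Ivanova) = 325 − 270 = $55.

Ivanova pays $55.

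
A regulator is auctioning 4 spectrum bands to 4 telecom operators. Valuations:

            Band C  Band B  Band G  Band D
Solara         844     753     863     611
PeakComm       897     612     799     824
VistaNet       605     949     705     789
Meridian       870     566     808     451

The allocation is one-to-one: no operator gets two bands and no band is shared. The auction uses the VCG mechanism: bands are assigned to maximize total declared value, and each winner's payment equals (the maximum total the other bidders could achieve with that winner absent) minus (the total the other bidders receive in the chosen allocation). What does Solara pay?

Solara pays $11M.

Efficient allocation: Solara→Band G ($863M), PeakComm→Band D ($824M), VistaNet→Band B ($949M), Meridian→Band C ($870M); total welfare W = $3506M.
Solara receives Band G at value $863M, so the others get W − 863 = $2643M.
Without Solara: best allocation of the remaining 3 bidders over all 4 bands is PeakComm→Band C ($897M), VistaNet→Band B ($949M), Meridian→Band G ($808M), total $2654M.
VCG payment = (others' best without Solara) − (others' welfare with Solara) = 2654 − 2643 = $11M.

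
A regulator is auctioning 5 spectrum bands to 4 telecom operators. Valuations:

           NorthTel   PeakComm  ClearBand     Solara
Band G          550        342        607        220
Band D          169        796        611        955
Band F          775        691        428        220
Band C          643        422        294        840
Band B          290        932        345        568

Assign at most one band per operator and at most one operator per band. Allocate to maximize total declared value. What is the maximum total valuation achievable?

Optimal: NorthTel→Band F ($775M), PeakComm→Band B ($932M), ClearBand→Band G ($607M), Solara→Band D ($955M) — total 775+932+607+955 = $3269M.
Checked against all permutations: $3269M is optimal.

Max total: $3269M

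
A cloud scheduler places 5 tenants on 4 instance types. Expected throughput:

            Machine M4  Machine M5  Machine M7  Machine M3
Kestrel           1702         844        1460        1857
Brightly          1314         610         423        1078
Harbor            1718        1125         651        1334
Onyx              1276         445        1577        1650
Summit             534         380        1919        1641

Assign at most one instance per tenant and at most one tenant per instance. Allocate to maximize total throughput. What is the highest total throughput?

Optimal: Kestrel→Machine M4 (1702 ops/s), Harbor→Machine M5 (1125 ops/s), Summit→Machine M7 (1919 ops/s), Onyx→Machine M3 (1650 ops/s) — total 1702+1125+1919+1650 = 6396 ops/s.
Max-entry greedy (repeatedly take the single best remaining cell) gives 6104 ops/s, worse by 292.
Next-best assignment: Brightly→Machine M4, Harbor→Machine M5, Summit→Machine M7, Kestrel→Machine M3 = 6215 ops/s.

Maximum total: 6396 ops/s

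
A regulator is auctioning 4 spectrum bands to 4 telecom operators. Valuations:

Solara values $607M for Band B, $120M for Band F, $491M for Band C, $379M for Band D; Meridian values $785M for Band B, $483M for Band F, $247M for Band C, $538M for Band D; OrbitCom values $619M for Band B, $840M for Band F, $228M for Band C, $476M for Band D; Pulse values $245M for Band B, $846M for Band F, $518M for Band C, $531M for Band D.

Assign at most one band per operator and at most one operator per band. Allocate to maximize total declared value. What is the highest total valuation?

Maximum total: $2647M

Treat this as an assignment problem: match each operator to one band.
Optimal: Solara→Band C ($491M), Meridian→Band B ($785M), OrbitCom→Band F ($840M), Pulse→Band D ($531M) — total 491+785+840+531 = $2647M.
Max-entry greedy (repeatedly take the single best remaining cell) gives $2598M, worse by 49.
Next-best assignment: Solara→Band C, Meridian→Band B, OrbitCom→Band D, Pulse→Band F = $2598M.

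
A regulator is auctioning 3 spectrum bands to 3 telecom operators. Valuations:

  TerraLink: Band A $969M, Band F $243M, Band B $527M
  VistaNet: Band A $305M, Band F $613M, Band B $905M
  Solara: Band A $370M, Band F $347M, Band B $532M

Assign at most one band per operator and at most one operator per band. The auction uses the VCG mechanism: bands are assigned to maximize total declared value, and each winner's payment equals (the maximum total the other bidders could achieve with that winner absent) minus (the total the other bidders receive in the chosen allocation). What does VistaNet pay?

VistaNet pays $185M.

Efficient allocation: TerraLink→Band A ($969M), VistaNet→Band B ($905M), Solara→Band F ($347M); total welfare W = $2221M.
VistaNet receives Band B at value $905M, so the others get W − 905 = $1316M.
Without VistaNet: best allocation of the remaining 2 bidders over all 3 bands is TerraLink→Band A ($969M), Solara→Band B ($532M), total $1501M.
VCG payment = (others' best without VistaNet) − (others' welfare with VistaNet) = 1501 − 1316 = $185M.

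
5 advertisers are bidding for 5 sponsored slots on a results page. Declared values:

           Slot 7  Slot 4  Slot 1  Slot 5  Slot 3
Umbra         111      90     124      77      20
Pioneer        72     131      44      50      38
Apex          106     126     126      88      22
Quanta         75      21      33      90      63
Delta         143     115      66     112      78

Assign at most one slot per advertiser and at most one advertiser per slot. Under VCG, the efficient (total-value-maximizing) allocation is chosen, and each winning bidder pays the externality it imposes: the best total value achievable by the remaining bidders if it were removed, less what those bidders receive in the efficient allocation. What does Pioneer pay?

Efficient allocation: Umbra→Slot 1 ($124), Pioneer→Slot 4 ($131), Apex→Slot 5 ($88), Quanta→Slot 3 ($63), Delta→Slot 7 ($143); total welfare W = $549.
Pioneer receives Slot 4 at value $131, so the others get W − 131 = $418.
Without Pioneer: best allocation of the remaining 4 bidders over all 5 slots is Umbra→Slot 1 ($124), Apex→Slot 4 ($126), Quanta→Slot 5 ($90), Delta→Slot 7 ($143), total $483.
VCG payment = (others' best without Pioneer) − (others' welfare with Pioneer) = 483 − 418 = $65.

Pioneer pays $65.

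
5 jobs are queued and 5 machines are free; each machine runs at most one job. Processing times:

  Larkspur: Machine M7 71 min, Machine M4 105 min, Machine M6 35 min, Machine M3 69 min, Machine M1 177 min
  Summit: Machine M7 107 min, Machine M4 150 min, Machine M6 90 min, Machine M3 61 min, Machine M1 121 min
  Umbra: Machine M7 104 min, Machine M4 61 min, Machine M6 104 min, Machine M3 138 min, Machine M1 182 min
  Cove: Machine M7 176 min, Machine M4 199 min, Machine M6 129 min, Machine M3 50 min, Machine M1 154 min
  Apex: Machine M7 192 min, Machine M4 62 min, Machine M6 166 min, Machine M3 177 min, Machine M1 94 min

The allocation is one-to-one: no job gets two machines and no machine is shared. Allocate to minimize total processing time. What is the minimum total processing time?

Optimal: Larkspur→Machine M6 (35 min), Summit→Machine M7 (107 min), Umbra→Machine M4 (61 min), Cove→Machine M3 (50 min), Apex→Machine M1 (94 min) — total 35+107+61+50+94 = 347 min.
Row-greedy (each job in turn takes its cheapest remaining machine) gives 503 min, worse by 156.
Next-best assignment: Larkspur→Machine M7, Summit→Machine M6, Umbra→Machine M4, Cove→Machine M3, Apex→Machine M1 = 366 min.
Every other assignment is strictly worse.

Minimum total: 347 min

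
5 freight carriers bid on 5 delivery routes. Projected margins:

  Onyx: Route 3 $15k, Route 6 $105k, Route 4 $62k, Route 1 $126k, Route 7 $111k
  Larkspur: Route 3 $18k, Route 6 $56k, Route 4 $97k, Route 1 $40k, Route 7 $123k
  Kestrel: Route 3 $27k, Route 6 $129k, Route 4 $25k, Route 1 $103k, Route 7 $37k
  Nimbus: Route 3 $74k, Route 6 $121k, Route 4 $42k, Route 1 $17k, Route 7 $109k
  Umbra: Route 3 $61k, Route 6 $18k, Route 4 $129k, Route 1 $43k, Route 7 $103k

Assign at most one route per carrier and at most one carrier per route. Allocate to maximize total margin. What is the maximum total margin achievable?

Max total: $581k

This is a one-to-one assignment (maximum-weight bipartite matching).
Optimal: Onyx→Route 1 ($126k), Larkspur→Route 7 ($123k), Kestrel→Route 6 ($129k), Nimbus→Route 3 ($74k), Umbra→Route 4 ($129k) — total 126+123+129+74+129 = $581k.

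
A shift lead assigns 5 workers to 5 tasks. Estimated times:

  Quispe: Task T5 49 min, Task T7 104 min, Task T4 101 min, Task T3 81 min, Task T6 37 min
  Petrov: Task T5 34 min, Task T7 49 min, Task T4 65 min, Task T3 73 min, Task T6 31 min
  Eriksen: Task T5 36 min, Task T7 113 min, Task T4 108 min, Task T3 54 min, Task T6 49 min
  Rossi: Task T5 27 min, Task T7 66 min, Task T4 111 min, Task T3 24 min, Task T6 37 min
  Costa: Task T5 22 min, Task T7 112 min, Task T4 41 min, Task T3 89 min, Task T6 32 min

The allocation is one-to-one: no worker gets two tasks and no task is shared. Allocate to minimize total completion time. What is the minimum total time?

This is a one-to-one assignment (minimum-cost bipartite matching).
Optimal: Quispe→Task T6 (37 min), Petrov→Task T7 (49 min), Eriksen→Task T5 (36 min), Rossi→Task T3 (24 min), Costa→Task T4 (41 min) — total 37+49+36+24+41 = 187 min.
Next-best assignment: Quispe→Task T6, Petrov→Task T7, Eriksen→Task T3, Rossi→Task T5, Costa→Task T4 = 208 min.

Minimum total: 187 min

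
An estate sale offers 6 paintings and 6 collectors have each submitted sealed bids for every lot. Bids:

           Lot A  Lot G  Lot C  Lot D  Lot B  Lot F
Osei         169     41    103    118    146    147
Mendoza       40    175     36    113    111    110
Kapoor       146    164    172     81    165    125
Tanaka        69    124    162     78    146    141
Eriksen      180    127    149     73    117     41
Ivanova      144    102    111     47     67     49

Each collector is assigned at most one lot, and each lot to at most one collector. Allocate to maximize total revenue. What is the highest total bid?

Maximum total: $892

This is the linear assignment problem.
Optimal: Osei→Lot D ($118), Mendoza→Lot G ($175), Kapoor→Lot B ($165), Tanaka→Lot F ($141), Eriksen→Lot C ($149), Ivanova→Lot A ($144) — total 118+175+165+141+149+144 = $892.
Swapping Ivanova↔Kapoor (Ivanova→Lot B $67, Kapoor→Lot A $146) loses 96.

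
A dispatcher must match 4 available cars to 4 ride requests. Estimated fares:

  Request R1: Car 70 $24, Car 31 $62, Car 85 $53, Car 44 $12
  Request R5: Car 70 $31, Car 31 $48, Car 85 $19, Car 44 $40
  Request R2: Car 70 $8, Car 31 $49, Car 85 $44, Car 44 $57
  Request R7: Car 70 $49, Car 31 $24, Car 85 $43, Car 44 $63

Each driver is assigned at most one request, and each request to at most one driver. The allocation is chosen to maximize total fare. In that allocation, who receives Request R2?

Car 44 receives Request R2.

Treat this as an assignment problem: match each driver to one request.
Optimal: Car 70→Request R7 ($49), Car 31→Request R5 ($48), Car 85→Request R1 ($53), Car 44→Request R2 ($57) — total 49+48+53+57 = $207.
Car 44's own top request is Request R7 ($63), but forcing Car 44→Request R7 and reassigning the rest optimally gives only $200 — worse by 7.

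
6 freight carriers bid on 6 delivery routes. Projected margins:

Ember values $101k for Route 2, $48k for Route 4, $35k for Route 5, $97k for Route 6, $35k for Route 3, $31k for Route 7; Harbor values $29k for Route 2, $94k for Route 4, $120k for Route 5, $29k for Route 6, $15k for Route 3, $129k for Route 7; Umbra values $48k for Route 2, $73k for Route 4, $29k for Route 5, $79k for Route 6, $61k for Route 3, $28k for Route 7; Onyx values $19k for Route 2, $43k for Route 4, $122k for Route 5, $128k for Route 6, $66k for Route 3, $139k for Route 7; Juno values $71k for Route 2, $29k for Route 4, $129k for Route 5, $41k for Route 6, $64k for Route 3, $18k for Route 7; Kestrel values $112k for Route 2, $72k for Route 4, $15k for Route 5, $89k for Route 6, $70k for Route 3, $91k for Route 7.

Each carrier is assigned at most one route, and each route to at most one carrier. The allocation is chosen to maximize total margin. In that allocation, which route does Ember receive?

This is a one-to-one assignment (maximum-weight bipartite matching).
Optimal: Ember→Route 6 ($97k), Harbor→Route 4 ($94k), Umbra→Route 3 ($61k), Onyx→Route 7 ($139k), Juno→Route 5 ($129k), Kestrel→Route 2 ($112k) — total 97+94+61+139+129+112 = $632k.
Column-greedy (each route in turn goes to its best remaining carrier) gives $555k, worse by 77.
Next-best assignment: Ember→Route 2, Harbor→Route 7, Umbra→Route 4, Onyx→Route 6, Juno→Route 5, Kestrel→Route 3 = $630k.
Checked against all permutations: $632k is optimal.
Ember's own top route is Route 2 ($101k), but forcing Ember→Route 2 and reassigning the rest optimally gives only $630k — worse by 2.

Ember receives Route 6.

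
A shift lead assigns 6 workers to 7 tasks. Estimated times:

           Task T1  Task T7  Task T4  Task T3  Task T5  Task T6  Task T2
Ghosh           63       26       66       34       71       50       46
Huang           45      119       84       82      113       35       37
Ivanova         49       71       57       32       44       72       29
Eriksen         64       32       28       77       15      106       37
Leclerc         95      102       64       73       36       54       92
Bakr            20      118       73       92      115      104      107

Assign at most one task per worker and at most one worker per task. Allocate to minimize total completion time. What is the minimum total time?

Minimum total: 174 min

Optimal: Ghosh→Task T7 (26 min), Huang→Task T6 (35 min), Ivanova→Task T2 (29 min), Eriksen→Task T4 (28 min), Leclerc→Task T5 (36 min), Bakr→Task T1 (20 min) — total 26+35+29+28+36+20 = 174 min.
Row-greedy (each worker in turn takes its cheapest remaining task) gives 189 min, worse by 15.
Checked against all permutations: 174 min is optimal.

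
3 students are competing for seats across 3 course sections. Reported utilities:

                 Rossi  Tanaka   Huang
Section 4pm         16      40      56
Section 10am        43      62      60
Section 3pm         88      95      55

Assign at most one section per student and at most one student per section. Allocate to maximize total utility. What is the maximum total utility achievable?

Maximum total: 206 points

Optimal: Rossi→Section 3pm (88 points), Tanaka→Section 10am (62 points), Huang→Section 4pm (56 points) — total 88+62+56 = 206 points.
Max-entry greedy (repeatedly take the single best remaining cell) gives 171 points, worse by 35.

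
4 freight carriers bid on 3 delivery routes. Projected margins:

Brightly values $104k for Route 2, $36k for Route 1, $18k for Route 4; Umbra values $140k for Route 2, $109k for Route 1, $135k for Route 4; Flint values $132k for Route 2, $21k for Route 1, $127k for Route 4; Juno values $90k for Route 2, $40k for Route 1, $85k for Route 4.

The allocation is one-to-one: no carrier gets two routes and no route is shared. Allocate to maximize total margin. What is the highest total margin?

Max total: $340k

This is a one-to-one assignment (maximum-weight bipartite matching).
Optimal: Brightly→Route 2 ($104k), Umbra→Route 1 ($109k), Flint→Route 4 ($127k) — total 104+109+127 = $340k.
Max-entry greedy (repeatedly take the single best remaining cell) gives $307k, worse by 33.
Swapping Flint↔Umbra (Flint→Route 1 $21k, Umbra→Route 4 $135k) loses 80.
Checked against all permutations: $340k is optimal.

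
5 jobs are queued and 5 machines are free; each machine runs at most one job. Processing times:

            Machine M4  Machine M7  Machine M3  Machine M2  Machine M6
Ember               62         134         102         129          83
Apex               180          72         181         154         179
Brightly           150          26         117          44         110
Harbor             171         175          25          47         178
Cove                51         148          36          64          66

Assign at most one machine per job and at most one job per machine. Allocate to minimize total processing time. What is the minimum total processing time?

Optimal: Ember→Machine M4 (62 min), Apex→Machine M7 (72 min), Brightly→Machine M2 (44 min), Harbor→Machine M3 (25 min), Cove→Machine M6 (66 min) — total 62+72+44+25+66 = 269 min.
Min-entry greedy (repeatedly take the single cheapest remaining cell) gives 339 min, worse by 70.

Min total: 269 min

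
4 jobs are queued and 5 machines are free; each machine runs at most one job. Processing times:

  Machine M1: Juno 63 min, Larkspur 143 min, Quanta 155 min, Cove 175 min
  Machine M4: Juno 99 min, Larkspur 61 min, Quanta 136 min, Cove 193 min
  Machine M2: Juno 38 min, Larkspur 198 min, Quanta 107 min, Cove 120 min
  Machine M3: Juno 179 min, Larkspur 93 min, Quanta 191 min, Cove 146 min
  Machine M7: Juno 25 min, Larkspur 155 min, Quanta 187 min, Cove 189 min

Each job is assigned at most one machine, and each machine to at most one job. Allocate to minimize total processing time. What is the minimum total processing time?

Optimal: Juno→Machine M7 (25 min), Larkspur→Machine M4 (61 min), Quanta→Machine M2 (107 min), Cove→Machine M3 (146 min) — total 25+61+107+146 = 339 min.
Column-greedy (each machine in turn goes to its cheapest remaining job) gives 377 min, worse by 38.
No other one-to-one assignment undercuts 339 min.

Minimum total: 339 min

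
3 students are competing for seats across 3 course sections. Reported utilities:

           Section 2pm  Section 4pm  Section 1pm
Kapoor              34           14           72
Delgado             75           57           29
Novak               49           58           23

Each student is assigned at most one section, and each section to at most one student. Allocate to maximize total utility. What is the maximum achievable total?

Maximum total: 205 points

Optimal: Kapoor→Section 1pm (72 points), Delgado→Section 2pm (75 points), Novak→Section 4pm (58 points) — total 72+75+58 = 205 points.
Next-best assignment: Kapoor→Section 1pm, Delgado→Section 4pm, Novak→Section 2pm = 178 points.
Checked against all permutations: 205 points is optimal.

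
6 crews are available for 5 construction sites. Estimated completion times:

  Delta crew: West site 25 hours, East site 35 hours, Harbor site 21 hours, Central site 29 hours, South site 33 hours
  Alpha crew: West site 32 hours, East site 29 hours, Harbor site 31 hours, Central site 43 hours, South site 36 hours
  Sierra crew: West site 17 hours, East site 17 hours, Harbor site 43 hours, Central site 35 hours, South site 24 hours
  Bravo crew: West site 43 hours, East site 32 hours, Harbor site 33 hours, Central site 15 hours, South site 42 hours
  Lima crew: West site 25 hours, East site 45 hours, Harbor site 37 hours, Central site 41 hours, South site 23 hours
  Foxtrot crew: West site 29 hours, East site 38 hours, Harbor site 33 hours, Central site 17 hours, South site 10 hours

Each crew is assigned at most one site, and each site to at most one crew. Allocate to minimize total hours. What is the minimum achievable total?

Min total: 88 hours

Optimal: Lima crew→West site (25 hours), Sierra crew→East site (17 hours), Delta crew→Harbor site (21 hours), Bravo crew→Central site (15 hours), Foxtrot crew→South site (10 hours) — total 25+17+21+15+10 = 88 hours.
Column-greedy (each site in turn goes to its cheapest remaining crew) gives 92 hours, worse by 4.
Next-best assignment: Sierra crew→West site, Alpha crew→East site, Delta crew→Harbor site, Bravo crew→Central site, Foxtrot crew→South site = 92 hours.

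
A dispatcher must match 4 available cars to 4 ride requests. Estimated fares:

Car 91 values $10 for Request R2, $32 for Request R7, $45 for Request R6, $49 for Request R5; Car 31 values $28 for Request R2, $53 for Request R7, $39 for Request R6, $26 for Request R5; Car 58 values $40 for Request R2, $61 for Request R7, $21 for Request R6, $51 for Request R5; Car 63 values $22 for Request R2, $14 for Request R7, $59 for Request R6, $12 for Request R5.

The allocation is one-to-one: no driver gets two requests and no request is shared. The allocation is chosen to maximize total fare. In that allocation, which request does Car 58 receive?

Optimal: Car 91→Request R5 ($49), Car 31→Request R7 ($53), Car 58→Request R2 ($40), Car 63→Request R6 ($59) — total 49+53+40+59 = $201.
Car 58's own top request is Request R7 ($61), but forcing Car 58→Request R7 and reassigning the rest optimally gives only $197 — worse by 4.

Car 58 receives Request R2.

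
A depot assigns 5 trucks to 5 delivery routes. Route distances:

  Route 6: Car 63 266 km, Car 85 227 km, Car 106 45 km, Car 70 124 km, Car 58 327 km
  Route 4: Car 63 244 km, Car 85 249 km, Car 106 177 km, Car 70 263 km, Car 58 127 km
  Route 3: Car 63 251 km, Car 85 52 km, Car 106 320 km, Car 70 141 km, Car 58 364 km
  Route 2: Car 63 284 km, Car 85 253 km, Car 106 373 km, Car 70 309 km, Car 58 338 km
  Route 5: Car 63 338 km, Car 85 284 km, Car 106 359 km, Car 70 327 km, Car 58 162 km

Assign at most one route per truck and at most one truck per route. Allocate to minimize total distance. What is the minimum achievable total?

Min total: 799 km

This is a one-to-one assignment (minimum-cost bipartite matching).
Optimal: Car 63→Route 2 (284 km), Car 85→Route 3 (52 km), Car 106→Route 4 (177 km), Car 70→Route 6 (124 km), Car 58→Route 5 (162 km) — total 284+52+177+124+162 = 799 km.
Row-greedy (each truck in turn takes its cheapest remaining route) gives 812 km, worse by 13.
Next-best assignment: Car 63→Route 2, Car 85→Route 3, Car 106→Route 6, Car 70→Route 4, Car 58→Route 5 = 806 km.
Swapping Car 70↔Car 58 (Car 70→Route 5 327 km, Car 58→Route 6 327 km) adds 368.
Checked against all permutations: 799 km is optimal.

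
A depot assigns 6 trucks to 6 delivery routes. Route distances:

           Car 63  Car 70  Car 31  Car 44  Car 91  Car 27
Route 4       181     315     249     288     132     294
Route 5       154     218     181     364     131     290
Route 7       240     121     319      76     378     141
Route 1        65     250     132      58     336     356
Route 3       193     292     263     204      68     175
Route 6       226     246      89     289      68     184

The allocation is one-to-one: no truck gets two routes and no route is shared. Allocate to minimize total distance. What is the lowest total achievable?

Optimal: Car 63→Route 5 (154 km), Car 70→Route 7 (121 km), Car 31→Route 6 (89 km), Car 44→Route 1 (58 km), Car 91→Route 4 (132 km), Car 27→Route 3 (175 km) — total 154+121+89+58+132+175 = 729 km.
Column-greedy (each route in turn goes to its cheapest remaining truck) gives 915 km, worse by 186.
Next-best assignment: Car 63→Route 4, Car 70→Route 5, Car 31→Route 6, Car 44→Route 1, Car 91→Route 3, Car 27→Route 7 = 755 km.
Every other assignment is strictly worse.

Minimum total: 729 km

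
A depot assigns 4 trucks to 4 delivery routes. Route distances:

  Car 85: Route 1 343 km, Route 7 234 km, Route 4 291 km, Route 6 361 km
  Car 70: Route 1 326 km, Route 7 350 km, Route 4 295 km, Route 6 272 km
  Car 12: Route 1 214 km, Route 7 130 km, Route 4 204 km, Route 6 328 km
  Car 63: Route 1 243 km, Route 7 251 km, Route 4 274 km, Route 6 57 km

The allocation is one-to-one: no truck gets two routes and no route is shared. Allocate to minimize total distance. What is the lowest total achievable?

This is the linear assignment problem.
Optimal: Car 85→Route 7 (234 km), Car 70→Route 4 (295 km), Car 12→Route 1 (214 km), Car 63→Route 6 (57 km) — total 234+295+214+57 = 800 km.
Row-greedy (each truck in turn takes its cheapest remaining route) gives 953 km, worse by 153.
Next-best assignment: Car 85→Route 4, Car 70→Route 1, Car 12→Route 7, Car 63→Route 6 = 804 km.

Minimum total: 800 km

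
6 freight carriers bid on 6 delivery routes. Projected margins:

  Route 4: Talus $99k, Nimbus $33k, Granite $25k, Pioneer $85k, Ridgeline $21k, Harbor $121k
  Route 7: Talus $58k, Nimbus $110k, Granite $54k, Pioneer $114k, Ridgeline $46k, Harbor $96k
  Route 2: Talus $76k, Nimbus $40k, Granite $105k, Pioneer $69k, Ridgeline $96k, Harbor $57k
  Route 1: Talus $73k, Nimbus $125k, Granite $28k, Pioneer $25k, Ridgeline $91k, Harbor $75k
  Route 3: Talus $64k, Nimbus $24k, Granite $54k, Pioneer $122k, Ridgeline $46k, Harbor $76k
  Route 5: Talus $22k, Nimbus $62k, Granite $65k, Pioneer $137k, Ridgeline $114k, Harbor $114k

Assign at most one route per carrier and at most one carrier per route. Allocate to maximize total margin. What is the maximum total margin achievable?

Max total: $661k

Treat this as an assignment problem: match each carrier to one route.
Optimal: Talus→Route 4 ($99k), Nimbus→Route 1 ($125k), Granite→Route 2 ($105k), Pioneer→Route 3 ($122k), Ridgeline→Route 5 ($114k), Harbor→Route 7 ($96k) — total 99+125+105+122+114+96 = $661k.
Swapping Pioneer↔Ridgeline (Pioneer→Route 5 $137k, Ridgeline→Route 3 $46k) loses 53.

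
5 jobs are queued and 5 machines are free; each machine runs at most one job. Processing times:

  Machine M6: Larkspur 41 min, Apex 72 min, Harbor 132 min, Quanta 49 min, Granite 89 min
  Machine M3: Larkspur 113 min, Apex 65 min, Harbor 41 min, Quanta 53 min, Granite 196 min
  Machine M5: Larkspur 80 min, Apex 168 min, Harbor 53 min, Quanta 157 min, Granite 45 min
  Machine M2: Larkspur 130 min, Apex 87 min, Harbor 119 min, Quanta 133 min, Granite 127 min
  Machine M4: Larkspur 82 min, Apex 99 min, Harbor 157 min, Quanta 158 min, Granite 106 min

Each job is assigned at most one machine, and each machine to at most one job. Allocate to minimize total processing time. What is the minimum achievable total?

This is a one-to-one assignment (minimum-cost bipartite matching).
Optimal: Larkspur→Machine M4 (82 min), Apex→Machine M2 (87 min), Harbor→Machine M3 (41 min), Quanta→Machine M6 (49 min), Granite→Machine M5 (45 min) — total 82+87+41+49+45 = 304 min.
Column-greedy (each machine in turn goes to its cheapest remaining job) gives 372 min, worse by 68.
Next-best assignment: Larkspur→Machine M6, Apex→Machine M2, Harbor→Machine M5, Quanta→Machine M3, Granite→Machine M4 = 340 min.

Min total: 304 min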